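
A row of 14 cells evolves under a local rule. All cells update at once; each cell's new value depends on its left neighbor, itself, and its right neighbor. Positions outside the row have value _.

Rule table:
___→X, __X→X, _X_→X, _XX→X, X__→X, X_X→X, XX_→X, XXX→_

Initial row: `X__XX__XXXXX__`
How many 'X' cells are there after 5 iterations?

11

iteration 1: XXXXXXXX___XXX
iteration 2: X______XXXXX_X
iteration 3: XXXXXXXX___XXX  (repeats iteration 1; period 2)
iteration 5: XXXXXXXX___XXX
count of X: 11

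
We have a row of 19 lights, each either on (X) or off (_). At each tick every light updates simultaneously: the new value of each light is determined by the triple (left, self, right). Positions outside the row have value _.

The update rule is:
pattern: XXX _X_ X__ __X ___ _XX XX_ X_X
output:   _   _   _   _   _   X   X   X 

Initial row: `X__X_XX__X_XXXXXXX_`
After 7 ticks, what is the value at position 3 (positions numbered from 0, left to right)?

_

____XXX___XX_____X_
____X_X___XX_______
_____X____XX_______
__________XX_______
__________XX_______  (fixed point — unchanged through tick 7)
position 3 holds _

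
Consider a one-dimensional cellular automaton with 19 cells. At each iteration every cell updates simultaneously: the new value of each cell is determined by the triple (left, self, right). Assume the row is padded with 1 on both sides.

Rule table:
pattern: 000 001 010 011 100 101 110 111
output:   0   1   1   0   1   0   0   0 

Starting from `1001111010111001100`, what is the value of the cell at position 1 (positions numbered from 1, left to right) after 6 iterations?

0

iteration 1: 0110000010000110011
iteration 2: 0001000111001001100
iteration 3: 1011101000111110011
iteration 4: 0000001101000001100
iteration 5: 1000010001100010011
iteration 6: 0100111010010111100
position 1 holds 0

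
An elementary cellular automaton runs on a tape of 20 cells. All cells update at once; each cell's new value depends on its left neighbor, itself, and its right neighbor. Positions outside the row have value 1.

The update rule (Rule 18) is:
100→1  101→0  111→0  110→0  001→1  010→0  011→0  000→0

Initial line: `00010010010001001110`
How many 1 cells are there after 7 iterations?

4

10101101101010110000
00000000000000001001
10000000000000010110
01000000000000100000
00100000000001010001
11010000000010001010
00001000000101010000
count of 1: 4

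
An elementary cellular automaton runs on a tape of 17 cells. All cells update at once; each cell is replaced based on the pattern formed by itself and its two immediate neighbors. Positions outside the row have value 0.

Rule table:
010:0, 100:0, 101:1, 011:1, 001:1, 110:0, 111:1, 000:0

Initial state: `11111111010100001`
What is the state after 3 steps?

11111010100001000

11111110101000010
11111101010000100
11111010100001000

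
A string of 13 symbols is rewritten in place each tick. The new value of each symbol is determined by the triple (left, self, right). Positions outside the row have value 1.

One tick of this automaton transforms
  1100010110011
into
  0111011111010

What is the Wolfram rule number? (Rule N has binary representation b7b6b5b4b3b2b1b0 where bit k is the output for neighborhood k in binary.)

125

position 0: 111 → 0  (bit 7 = 0)
position 1: 110 → 1  (bit 6 = 1)
position 6: 101 → 1  (bit 5 = 1)
position 2: 100 → 1  (bit 4 = 1)
position 7: 011 → 1  (bit 3 = 1)
position 5: 010 → 1  (bit 2 = 1)
position 4: 001 → 0  (bit 1 = 0)
position 3: 000 → 1  (bit 0 = 1)
bits b7..b0 = 01111101 = 125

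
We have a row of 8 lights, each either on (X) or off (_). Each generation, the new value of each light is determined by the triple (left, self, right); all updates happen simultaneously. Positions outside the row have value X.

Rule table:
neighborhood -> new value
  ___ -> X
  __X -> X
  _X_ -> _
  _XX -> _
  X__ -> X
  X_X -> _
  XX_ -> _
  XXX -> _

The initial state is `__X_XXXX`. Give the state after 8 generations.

__XXXXXX

XX______
__XXXXXX
XX______  (repeats generation 1; period 2)
generation 8: __XXXXXX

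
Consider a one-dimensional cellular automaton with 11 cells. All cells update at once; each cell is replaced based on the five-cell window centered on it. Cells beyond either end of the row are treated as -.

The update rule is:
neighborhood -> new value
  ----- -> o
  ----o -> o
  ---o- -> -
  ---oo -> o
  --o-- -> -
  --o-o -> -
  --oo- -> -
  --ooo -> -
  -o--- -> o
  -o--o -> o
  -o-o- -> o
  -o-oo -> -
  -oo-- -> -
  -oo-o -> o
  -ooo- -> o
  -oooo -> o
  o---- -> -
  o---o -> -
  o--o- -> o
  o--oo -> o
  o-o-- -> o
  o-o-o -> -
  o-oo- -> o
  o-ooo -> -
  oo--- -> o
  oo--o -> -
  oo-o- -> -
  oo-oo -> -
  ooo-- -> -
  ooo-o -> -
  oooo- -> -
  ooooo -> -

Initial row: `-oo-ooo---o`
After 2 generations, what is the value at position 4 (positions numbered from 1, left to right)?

o

o-o--o-o---
-oooo-ooo-o
position 4 holds o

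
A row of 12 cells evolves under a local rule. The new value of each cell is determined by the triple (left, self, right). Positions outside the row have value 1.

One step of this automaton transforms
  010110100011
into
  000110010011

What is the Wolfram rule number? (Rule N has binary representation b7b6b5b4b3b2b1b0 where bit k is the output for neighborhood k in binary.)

position 11: 111 → 1  (bit 7 = 1)
position 4: 110 → 1  (bit 6 = 1)
position 0: 101 → 0  (bit 5 = 0)
position 7: 100 → 1  (bit 4 = 1)
position 3: 011 → 1  (bit 3 = 1)
position 1: 010 → 0  (bit 2 = 0)
position 9: 001 → 0  (bit 1 = 0)
position 8: 000 → 0  (bit 0 = 0)
bits b7..b0 = 11011000 = 216

216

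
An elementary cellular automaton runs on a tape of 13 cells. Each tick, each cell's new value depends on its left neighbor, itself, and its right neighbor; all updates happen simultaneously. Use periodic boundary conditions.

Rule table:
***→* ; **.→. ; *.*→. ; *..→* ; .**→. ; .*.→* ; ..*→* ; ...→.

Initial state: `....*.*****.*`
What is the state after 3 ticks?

tick 1: *..**..***..*
tick 2: .**..**.*.**.
tick 3: *..**...*...*

*..**...*...*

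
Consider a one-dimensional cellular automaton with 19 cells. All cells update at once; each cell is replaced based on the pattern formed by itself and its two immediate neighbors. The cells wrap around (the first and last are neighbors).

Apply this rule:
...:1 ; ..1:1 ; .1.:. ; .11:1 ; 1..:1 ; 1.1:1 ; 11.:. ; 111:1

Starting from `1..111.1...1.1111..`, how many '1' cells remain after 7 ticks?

14

.1111.1.111.1111.11
1111.1.111.1111.11.
111.1.111.1111.11.1
11.1.111.1111.11.11
1.1.111.1111.11.111
.1.111.1111.11.1111
1.111.1111.11.1111.
count of 1: 14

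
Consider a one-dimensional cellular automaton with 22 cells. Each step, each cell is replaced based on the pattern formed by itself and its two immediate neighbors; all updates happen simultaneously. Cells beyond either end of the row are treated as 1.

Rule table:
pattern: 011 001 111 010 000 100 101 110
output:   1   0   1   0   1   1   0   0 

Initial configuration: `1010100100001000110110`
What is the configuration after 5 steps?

1011010101110000010100

0000010011100110100100
1111001011010100010010
1110100010000011001000
1100011001111010100110
1011010101110000010100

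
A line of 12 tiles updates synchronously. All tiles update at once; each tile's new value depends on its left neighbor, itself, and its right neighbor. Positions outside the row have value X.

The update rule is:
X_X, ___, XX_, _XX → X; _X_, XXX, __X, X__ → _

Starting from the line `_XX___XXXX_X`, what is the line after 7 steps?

XXX_X_X__XXX
__XX_X___X__
__XXX__X____
__X_X____XX_
___X__XX_XXX
_X____XXXX__
X__XX_X__X__

X__XX_X__X__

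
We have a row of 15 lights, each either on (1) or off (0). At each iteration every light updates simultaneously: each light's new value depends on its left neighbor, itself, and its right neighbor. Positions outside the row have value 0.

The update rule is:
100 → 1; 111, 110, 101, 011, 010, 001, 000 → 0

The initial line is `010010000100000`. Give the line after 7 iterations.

000000001001000

001001000010000
000100100001000
000010010000100
000001001000010
000000100100001
000000010010000
000000001001000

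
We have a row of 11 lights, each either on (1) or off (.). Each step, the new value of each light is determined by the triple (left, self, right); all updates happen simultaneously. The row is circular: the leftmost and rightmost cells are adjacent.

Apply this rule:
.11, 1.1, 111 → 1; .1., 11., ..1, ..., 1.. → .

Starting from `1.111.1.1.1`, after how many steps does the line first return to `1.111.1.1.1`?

11

.111.1.1.11
111.1.1.11.
11.1.1.11.1
1.1.1.11.11
.1.1.11.111
1.1.11.111.
.1.11.111.1
1.11.111.1.
.11.111.1.1
11.111.1.1.
1.111.1.1.1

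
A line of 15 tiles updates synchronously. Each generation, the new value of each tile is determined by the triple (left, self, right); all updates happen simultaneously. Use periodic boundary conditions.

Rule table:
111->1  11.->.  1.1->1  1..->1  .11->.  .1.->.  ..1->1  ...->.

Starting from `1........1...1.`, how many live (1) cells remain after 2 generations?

.1......1.1.1.1
1.1....1.1.1.1.
count of 1: 6

6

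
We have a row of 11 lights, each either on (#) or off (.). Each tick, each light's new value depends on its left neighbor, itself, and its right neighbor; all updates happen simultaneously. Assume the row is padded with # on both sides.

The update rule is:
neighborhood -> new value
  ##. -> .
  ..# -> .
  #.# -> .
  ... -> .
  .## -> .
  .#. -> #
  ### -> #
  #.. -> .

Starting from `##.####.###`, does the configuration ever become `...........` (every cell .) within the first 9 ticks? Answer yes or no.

yes

#...##...##
..........#
...........
all cells are . at tick 3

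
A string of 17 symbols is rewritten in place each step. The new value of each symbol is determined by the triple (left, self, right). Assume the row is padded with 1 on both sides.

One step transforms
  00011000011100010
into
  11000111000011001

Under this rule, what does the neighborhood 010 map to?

At position 15 the neighborhood is 010; the next row has 0 there.

0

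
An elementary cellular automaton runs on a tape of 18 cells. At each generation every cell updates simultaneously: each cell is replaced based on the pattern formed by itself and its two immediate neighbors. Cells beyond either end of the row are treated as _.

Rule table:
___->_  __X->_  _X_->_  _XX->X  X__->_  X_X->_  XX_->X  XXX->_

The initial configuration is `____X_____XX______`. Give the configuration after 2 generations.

__________XX______

__________XX______
__________XX______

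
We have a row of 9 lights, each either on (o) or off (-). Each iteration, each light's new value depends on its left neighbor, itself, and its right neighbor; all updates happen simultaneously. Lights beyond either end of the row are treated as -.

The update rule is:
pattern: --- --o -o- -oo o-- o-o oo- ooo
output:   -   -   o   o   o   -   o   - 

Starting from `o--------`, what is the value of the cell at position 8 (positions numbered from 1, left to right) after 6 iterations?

oo-------
ooo------
o-oo-----
o-ooo----
o-o-oo---
o-o-ooo--
position 8 holds -

-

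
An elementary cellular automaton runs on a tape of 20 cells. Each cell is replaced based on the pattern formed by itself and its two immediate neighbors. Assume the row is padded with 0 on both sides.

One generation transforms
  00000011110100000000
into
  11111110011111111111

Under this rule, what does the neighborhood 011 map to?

1

At position 6 the neighborhood is 011; the next row has 1 there.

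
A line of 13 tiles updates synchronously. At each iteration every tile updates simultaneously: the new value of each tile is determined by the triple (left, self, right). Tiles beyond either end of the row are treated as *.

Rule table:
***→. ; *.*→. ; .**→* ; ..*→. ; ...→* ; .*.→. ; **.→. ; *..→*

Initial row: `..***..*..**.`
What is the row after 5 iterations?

*.*..*..*.*..
...*..*....*.
**..*..***...
..*..*.*..**.
*..*....*.*..

*..*....*.*..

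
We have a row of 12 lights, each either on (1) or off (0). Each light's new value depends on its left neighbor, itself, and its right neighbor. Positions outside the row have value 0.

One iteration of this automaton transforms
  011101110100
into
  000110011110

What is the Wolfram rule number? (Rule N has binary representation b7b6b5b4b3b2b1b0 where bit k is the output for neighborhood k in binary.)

116

position 2: 111 → 0  (bit 7 = 0)
position 3: 110 → 1  (bit 6 = 1)
position 4: 101 → 1  (bit 5 = 1)
position 10: 100 → 1  (bit 4 = 1)
position 1: 011 → 0  (bit 3 = 0)
position 9: 010 → 1  (bit 2 = 1)
position 0: 001 → 0  (bit 1 = 0)
position 11: 000 → 0  (bit 0 = 0)
bits b7..b0 = 01110100 = 116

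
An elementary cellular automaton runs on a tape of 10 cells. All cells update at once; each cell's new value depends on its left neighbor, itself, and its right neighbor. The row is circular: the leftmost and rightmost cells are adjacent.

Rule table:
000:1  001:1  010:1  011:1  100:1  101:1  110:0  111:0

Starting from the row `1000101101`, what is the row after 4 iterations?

0111111011
1100000110
1011111101
0110000011

0110000011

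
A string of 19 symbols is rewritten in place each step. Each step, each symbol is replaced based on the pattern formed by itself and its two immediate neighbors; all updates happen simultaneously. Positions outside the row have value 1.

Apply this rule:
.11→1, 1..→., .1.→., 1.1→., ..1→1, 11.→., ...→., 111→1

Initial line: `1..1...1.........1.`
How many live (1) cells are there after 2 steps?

step 1: ..1...1.........1..
step 2: .1...1.........1..1
count of 1: 4

4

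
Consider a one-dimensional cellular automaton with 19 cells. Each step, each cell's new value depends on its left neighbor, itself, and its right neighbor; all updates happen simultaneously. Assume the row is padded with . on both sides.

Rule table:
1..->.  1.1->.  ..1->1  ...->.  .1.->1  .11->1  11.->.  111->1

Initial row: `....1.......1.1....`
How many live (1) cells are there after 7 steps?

step 1: ...11......11.1....
step 2: ..11......11..1....
step 3: .11......11..11....
step 4: 11......11..11.....
step 5: 1......11..11......
step 6: 1.....11..11.......
step 7: 1....11..11........
count of 1: 5

5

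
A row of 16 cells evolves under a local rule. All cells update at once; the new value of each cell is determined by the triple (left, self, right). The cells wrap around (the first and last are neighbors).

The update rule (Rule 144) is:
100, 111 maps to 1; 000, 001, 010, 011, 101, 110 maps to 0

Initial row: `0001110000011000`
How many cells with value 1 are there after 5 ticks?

0000101000000100
0000000100000010
0000000010000001
1000000001000000
0100000000100000
count of 1: 2

2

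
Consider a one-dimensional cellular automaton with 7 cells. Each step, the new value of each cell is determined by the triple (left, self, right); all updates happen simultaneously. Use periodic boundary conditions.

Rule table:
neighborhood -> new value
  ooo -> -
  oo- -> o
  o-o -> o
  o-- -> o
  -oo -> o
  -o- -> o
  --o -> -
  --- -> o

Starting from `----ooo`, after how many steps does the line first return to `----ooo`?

ooo-o-o
--ooooo
o-o---o
ooooo-o
----ooo

5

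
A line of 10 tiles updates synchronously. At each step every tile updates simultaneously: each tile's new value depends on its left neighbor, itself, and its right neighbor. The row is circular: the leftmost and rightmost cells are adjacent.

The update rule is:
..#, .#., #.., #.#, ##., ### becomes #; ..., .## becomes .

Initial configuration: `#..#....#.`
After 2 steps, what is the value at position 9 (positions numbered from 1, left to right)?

#

#####..###
#######.##
position 9 holds #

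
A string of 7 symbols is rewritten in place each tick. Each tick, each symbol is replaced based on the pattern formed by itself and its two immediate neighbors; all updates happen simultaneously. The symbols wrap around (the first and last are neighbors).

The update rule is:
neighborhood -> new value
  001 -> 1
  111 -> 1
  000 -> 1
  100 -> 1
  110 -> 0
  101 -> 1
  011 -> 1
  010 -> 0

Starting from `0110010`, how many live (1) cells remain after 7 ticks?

5

tick 1: 1101101
tick 2: 1011011
tick 3: 0110111
tick 4: 1101110
tick 5: 1011101
tick 6: 0111011
tick 7: 1110110
count of 1: 5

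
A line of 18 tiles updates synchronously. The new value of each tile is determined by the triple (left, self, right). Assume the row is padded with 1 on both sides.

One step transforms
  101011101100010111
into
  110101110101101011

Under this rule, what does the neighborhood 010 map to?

0

At position 2 the neighborhood is 010; the next row has 0 there.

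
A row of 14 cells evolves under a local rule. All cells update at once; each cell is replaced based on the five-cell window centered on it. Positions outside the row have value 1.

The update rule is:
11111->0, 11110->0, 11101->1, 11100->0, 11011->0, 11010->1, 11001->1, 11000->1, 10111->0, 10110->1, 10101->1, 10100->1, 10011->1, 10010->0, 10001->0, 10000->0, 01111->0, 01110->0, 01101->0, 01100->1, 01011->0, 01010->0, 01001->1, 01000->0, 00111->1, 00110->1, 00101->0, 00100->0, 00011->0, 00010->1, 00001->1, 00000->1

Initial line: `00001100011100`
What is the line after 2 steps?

step 1: 10101110010011
step 2: 11100001001110

11100001001110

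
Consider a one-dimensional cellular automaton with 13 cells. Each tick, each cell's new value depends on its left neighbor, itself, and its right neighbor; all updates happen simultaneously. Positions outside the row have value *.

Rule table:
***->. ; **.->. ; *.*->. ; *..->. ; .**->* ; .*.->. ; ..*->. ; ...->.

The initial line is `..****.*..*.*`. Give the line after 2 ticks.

............*

tick 1: ..*.........*
tick 2: ............*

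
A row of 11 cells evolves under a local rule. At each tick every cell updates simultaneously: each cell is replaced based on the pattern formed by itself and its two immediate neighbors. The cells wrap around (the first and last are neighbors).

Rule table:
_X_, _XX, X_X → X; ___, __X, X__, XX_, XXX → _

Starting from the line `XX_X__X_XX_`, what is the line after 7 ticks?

X_XX__XXX_X
_XX___X__XX
XX____X__X_
X_____X__XX
______X__X_
______X__X_  (fixed point — unchanged through tick 7)

______X__X_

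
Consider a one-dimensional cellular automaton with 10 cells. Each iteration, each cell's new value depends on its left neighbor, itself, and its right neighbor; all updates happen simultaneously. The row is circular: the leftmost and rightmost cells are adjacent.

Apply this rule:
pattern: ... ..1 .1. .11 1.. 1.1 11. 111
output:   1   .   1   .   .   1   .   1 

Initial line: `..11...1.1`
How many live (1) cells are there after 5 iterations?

6

iteration 1: .....1.111
iteration 2: .111.11.1.
iteration 3: ..1.1..11.
iteration 4: 1.111.....
iteration 5: 11.1..111.
count of 1: 6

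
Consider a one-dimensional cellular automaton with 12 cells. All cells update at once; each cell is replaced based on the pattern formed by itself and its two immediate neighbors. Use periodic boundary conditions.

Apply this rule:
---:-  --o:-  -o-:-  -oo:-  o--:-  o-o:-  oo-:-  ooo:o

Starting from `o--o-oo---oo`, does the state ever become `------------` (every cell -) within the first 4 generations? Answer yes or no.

yes

-----------o
------------
all cells are - at generation 2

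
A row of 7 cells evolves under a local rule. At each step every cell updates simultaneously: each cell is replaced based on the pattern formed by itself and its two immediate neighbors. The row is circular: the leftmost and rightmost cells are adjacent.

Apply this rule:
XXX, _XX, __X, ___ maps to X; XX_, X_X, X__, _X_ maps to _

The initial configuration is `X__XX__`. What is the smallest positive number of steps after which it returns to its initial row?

7

__XX__X
_XX__X_
XX__X__
X__X__X
__X__XX
_X__XX_
X__XX__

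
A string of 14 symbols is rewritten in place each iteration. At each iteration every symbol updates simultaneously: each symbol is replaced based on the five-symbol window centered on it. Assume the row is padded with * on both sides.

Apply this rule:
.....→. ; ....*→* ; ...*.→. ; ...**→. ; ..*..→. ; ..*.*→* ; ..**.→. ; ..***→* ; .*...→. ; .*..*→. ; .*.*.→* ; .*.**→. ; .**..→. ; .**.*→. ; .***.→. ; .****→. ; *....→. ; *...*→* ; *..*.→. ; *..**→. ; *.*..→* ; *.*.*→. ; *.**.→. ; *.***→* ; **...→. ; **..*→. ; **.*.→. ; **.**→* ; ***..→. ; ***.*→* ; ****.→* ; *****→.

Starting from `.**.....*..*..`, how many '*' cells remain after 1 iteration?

*.....*.......
count of *: 2

2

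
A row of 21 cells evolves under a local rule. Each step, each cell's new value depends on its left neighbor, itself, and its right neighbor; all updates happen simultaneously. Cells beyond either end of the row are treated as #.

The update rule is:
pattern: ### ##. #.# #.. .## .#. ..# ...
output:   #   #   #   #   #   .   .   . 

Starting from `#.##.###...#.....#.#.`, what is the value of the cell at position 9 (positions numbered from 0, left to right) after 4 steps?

step 1: #########...#.....#.#
step 2: ##########...#.....##
step 3: ###########...#....##
step 4: ############...#...##
position 9 holds #

#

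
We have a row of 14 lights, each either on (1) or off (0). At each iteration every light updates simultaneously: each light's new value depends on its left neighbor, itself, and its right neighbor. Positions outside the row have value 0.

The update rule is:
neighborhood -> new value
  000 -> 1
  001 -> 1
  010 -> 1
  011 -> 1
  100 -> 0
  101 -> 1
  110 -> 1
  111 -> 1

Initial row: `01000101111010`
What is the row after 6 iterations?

11011111111110
11111111111110
11111111111110  (fixed point — unchanged through iteration 6)

11111111111110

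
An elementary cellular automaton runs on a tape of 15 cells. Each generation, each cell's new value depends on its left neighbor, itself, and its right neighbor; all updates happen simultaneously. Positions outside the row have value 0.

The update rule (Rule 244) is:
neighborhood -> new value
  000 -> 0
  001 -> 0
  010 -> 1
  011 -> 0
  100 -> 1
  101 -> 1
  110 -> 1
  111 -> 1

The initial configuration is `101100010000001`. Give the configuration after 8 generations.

110110011000001
011011001100001
001101100110001
000110110011001
000011011001101
000001101100111
000000110110011
000000011011001

000000011011001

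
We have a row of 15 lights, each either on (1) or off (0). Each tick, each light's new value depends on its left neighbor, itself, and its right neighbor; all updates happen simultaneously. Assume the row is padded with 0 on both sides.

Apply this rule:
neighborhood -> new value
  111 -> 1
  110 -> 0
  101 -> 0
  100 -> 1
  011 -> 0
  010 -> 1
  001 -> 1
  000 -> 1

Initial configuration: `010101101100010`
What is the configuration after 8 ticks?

tick 1: 110100000011111
tick 2: 000111111101110
tick 3: 111011111000101
tick 4: 010001110111101
tick 5: 111110100011001
tick 6: 011100111100111
tick 7: 101011011011010
tick 8: 101000000000011

101000000000011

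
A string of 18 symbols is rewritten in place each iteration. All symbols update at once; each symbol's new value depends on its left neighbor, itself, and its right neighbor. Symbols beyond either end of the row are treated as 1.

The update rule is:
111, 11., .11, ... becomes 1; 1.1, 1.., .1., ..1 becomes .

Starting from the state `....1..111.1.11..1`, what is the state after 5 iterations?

.11.11.111...11..1

iteration 1: .11....111...11..1
iteration 2: .11.11.111.1.11..1
iteration 3: .11.11.111...11..1
iteration 4: .11.11.111.1.11..1  (repeats iteration 2; period 2)
iteration 5: .11.11.111...11..1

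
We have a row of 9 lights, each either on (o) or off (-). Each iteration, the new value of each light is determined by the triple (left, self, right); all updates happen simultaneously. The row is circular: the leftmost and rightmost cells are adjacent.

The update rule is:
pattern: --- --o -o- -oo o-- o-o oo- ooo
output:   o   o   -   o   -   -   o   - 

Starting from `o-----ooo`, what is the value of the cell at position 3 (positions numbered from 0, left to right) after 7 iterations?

o

o-ooooo--
--o---o-o
-o--oo---
o--ooo-oo
o-oo-o-o-
--oo-----
oooo-oooo
position 3 holds o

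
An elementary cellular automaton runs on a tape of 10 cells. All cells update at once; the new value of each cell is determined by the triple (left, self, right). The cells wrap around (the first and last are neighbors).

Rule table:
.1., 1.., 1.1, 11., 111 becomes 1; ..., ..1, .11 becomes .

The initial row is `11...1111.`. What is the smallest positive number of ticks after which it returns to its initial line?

10

tick 1: .11...1111
tick 2: 1.11...111
tick 3: 11.11...11
tick 4: 111.11...1
tick 5: 1111.11...
tick 6: .1111.11..
tick 7: ..1111.11.
tick 8: ...1111.11
tick 9: 1...1111.1
tick 10: 11...1111.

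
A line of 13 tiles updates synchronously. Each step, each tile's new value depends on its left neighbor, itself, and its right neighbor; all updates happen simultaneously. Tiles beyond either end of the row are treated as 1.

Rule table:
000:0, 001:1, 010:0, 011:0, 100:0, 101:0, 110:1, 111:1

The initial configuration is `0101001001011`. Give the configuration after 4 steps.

step 1: 0000010010001
step 2: 0000100100010
step 3: 0001001000100
step 4: 0010010001001

0010010001001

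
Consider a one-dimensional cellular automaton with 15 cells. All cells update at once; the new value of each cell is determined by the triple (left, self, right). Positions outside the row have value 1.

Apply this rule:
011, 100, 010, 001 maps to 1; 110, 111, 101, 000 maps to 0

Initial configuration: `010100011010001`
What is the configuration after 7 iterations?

010110110011011
010100101110010
010111101001110
010100001111000
010110011000101
010101110101101
010101000101001

010101000101001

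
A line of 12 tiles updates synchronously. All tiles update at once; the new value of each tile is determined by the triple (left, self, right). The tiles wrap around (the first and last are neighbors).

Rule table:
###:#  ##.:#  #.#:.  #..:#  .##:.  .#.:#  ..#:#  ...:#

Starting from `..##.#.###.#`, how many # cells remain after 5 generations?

7

##.#.#..##.#
##.#.###.#..
.#.#..##.###
.#.###.#..##
.#..##.###.#
count of #: 7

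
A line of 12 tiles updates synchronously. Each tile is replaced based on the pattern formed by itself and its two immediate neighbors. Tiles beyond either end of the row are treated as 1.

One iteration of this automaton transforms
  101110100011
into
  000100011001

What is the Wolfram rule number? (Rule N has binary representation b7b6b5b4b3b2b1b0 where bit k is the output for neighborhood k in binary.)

position 3: 111 → 1  (bit 7 = 1)
position 0: 110 → 0  (bit 6 = 0)
position 1: 101 → 0  (bit 5 = 0)
position 7: 100 → 1  (bit 4 = 1)
position 2: 011 → 0  (bit 3 = 0)
position 6: 010 → 0  (bit 2 = 0)
position 9: 001 → 0  (bit 1 = 0)
position 8: 000 → 1  (bit 0 = 1)
bits b7..b0 = 10010001 = 145

145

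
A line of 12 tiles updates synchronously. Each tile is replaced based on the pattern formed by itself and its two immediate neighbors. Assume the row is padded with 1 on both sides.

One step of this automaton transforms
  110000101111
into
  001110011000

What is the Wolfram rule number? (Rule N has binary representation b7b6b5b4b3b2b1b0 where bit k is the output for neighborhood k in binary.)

57

position 0: 111 → 0  (bit 7 = 0)
position 1: 110 → 0  (bit 6 = 0)
position 7: 101 → 1  (bit 5 = 1)
position 2: 100 → 1  (bit 4 = 1)
position 8: 011 → 1  (bit 3 = 1)
position 6: 010 → 0  (bit 2 = 0)
position 5: 001 → 0  (bit 1 = 0)
position 3: 000 → 1  (bit 0 = 1)
bits b7..b0 = 00111001 = 57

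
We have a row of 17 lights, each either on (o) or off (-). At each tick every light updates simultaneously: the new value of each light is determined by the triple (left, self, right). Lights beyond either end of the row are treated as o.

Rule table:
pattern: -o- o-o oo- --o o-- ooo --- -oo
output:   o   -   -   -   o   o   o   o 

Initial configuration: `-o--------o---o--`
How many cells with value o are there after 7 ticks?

-oooooooo-ooo-oo-
-ooooooo--oo--o--
-oooooo-o-o-o-oo-
-ooooo--o-o-o-o--
-oooo-o-o-o-o-oo-
-ooo--o-o-o-o-o--
-oo-o-o-o-o-o-oo-
count of o: 9

9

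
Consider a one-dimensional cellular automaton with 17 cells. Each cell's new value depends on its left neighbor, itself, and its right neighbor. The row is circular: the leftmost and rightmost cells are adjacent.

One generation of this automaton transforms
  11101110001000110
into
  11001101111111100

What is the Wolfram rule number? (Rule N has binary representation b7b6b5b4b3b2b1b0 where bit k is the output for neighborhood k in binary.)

159

position 1: 111 → 1  (bit 7 = 1)
position 2: 110 → 0  (bit 6 = 0)
position 3: 101 → 0  (bit 5 = 0)
position 7: 100 → 1  (bit 4 = 1)
position 0: 011 → 1  (bit 3 = 1)
position 10: 010 → 1  (bit 2 = 1)
position 9: 001 → 1  (bit 1 = 1)
position 8: 000 → 1  (bit 0 = 1)
bits b7..b0 = 10011111 = 159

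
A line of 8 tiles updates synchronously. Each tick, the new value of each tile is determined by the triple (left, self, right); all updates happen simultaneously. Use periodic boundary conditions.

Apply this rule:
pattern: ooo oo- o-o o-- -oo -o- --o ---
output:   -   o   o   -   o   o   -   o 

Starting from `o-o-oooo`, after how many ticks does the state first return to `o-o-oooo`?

tick 1: ooooo---
tick 2: o---o-o-
tick 3: o-o-oooo

3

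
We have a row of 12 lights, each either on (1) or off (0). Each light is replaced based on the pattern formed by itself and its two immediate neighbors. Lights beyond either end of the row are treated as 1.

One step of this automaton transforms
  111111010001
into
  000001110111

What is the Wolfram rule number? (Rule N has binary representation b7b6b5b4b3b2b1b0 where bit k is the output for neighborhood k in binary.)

position 0: 111 → 0  (bit 7 = 0)
position 5: 110 → 1  (bit 6 = 1)
position 6: 101 → 1  (bit 5 = 1)
position 8: 100 → 0  (bit 4 = 0)
position 11: 011 → 1  (bit 3 = 1)
position 7: 010 → 1  (bit 2 = 1)
position 10: 001 → 1  (bit 1 = 1)
position 9: 000 → 1  (bit 0 = 1)
bits b7..b0 = 01101111 = 111

111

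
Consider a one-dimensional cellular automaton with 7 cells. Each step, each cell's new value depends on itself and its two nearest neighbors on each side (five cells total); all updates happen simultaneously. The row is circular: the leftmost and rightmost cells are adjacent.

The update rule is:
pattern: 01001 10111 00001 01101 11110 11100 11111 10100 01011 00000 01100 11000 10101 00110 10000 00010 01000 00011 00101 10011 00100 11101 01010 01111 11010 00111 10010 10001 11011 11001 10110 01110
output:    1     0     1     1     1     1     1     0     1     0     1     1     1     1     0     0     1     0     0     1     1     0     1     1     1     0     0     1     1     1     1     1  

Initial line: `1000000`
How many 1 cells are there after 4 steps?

5

step 1: 1100010
step 2: 1111001
step 3: 1111110
step 4: 0111101
count of 1: 5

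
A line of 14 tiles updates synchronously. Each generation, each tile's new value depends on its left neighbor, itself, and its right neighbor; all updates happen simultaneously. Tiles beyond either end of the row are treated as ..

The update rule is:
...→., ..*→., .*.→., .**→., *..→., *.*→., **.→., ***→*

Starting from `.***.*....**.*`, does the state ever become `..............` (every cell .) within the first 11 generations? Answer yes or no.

..*...........
..............
all cells are . at generation 2

yes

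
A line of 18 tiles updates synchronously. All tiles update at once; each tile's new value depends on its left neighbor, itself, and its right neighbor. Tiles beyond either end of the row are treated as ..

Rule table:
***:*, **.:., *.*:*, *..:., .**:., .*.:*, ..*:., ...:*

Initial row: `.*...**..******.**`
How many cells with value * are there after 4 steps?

step 1: .*.*......****.*..
step 2: .***.****..**.**.*
step 3: ..*.*.**.....*..**
step 4: *.****...***.*....
count of *: 9

9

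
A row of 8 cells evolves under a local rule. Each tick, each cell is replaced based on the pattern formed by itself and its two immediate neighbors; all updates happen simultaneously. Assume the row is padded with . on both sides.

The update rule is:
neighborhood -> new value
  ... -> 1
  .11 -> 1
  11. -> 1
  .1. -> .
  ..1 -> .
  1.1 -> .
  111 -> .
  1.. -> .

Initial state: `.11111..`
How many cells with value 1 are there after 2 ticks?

tick 1: .1...1.1
tick 2: ...1....
count of 1: 1

1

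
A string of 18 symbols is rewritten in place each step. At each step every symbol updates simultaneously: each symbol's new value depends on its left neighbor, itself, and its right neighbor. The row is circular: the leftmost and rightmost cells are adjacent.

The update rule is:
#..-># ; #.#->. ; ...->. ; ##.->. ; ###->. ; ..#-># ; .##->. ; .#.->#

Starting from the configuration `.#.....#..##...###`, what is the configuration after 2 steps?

step 1: .##...####..#.#...
step 2: #..#.#....###.##..

#..#.#....###.##..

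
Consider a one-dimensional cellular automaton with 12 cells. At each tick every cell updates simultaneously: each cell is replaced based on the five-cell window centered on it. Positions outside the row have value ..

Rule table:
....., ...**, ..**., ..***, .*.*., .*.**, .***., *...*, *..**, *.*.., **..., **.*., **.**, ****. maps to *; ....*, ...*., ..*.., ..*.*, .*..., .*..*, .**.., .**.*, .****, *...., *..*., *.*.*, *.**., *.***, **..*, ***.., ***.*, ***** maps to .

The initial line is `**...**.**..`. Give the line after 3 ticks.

tick 1: *.****.*..*.
tick 2: .*..*.**....
tick 3: .....*..*.**

.....*..*.**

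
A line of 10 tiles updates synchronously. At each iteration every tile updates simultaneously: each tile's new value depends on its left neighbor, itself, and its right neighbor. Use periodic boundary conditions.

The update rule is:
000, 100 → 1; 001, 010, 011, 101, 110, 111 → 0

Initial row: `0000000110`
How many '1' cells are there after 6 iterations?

1111110001
0000001100
1111100011
0000011000
1111000111
0000110000
count of 1: 2

2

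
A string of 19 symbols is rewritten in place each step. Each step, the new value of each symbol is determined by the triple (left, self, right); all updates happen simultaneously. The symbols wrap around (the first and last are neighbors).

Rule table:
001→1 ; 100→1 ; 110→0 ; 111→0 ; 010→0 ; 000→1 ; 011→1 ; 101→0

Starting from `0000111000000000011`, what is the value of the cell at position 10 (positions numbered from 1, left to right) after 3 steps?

1111100111111111110
1000011100000000000
0111110011111111111
position 10 holds 1

1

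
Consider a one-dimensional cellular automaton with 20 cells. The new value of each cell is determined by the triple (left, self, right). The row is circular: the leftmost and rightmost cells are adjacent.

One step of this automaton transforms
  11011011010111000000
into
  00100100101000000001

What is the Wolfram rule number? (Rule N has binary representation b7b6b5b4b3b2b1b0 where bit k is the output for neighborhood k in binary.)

position 12: 111 → 0  (bit 7 = 0)
position 1: 110 → 0  (bit 6 = 0)
position 2: 101 → 1  (bit 5 = 1)
position 14: 100 → 0  (bit 4 = 0)
position 0: 011 → 0  (bit 3 = 0)
position 9: 010 → 0  (bit 2 = 0)
position 19: 001 → 1  (bit 1 = 1)
position 15: 000 → 0  (bit 0 = 0)
bits b7..b0 = 00100010 = 34

34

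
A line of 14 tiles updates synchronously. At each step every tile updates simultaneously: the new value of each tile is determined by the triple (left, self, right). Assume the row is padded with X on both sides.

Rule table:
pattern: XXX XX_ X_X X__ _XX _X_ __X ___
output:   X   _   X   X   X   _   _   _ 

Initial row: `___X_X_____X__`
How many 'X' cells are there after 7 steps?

7

step 1: X___X_X_____X_
step 2: _X___X_X_____X
step 3: X_X___X_X____X
step 4: _X_X___X_X___X
step 5: X_X_X___X_X__X
step 6: _X_X_X___X_X_X
step 7: X_X_X_X___X_XX
count of X: 7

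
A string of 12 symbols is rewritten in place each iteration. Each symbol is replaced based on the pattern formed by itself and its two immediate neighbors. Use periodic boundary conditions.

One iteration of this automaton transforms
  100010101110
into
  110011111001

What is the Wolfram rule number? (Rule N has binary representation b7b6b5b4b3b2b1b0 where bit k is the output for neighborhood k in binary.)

60

position 9: 111 → 0  (bit 7 = 0)
position 10: 110 → 0  (bit 6 = 0)
position 5: 101 → 1  (bit 5 = 1)
position 1: 100 → 1  (bit 4 = 1)
position 8: 011 → 1  (bit 3 = 1)
position 0: 010 → 1  (bit 2 = 1)
position 3: 001 → 0  (bit 1 = 0)
position 2: 000 → 0  (bit 0 = 0)
bits b7..b0 = 00111100 = 60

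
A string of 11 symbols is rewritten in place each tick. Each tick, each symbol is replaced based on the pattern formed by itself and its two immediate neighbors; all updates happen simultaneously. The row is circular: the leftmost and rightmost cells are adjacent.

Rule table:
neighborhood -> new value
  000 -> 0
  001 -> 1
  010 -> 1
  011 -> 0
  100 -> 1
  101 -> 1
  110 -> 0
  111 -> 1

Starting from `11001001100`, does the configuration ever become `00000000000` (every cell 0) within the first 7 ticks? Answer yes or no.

no

00111110011
11011101100
00101010011
11111111100
01111111011
10111110100
11011101111
tick 7 is 11011101111, still not uniform 0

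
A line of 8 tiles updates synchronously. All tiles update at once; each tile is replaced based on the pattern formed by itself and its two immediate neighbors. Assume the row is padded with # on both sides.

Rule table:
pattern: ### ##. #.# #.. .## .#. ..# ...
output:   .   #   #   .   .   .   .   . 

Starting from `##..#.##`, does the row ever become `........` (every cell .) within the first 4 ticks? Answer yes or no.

no

tick 1: .#...#..
tick 2: #.......
tick 3: #.......  (fixed point — unchanged through tick 4)
tick 4 is #......., still not uniform .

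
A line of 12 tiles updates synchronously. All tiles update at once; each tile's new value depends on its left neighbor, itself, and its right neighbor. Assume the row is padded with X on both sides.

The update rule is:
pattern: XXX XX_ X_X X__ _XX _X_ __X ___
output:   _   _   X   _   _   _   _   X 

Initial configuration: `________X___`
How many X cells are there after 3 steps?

step 1: _XXXXXX___X_
step 2: X_______X__X
step 3: __XXXXX_____
count of X: 5

5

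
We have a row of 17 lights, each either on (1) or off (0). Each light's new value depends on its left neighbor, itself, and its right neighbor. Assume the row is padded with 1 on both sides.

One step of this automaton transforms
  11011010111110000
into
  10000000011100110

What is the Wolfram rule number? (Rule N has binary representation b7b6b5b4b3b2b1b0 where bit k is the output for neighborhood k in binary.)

129

position 0: 111 → 1  (bit 7 = 1)
position 1: 110 → 0  (bit 6 = 0)
position 2: 101 → 0  (bit 5 = 0)
position 13: 100 → 0  (bit 4 = 0)
position 3: 011 → 0  (bit 3 = 0)
position 6: 010 → 0  (bit 2 = 0)
position 16: 001 → 0  (bit 1 = 0)
position 14: 000 → 1  (bit 0 = 1)
bits b7..b0 = 10000001 = 129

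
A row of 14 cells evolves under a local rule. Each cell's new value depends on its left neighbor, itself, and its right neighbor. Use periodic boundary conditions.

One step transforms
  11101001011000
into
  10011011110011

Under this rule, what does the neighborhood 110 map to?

At position 2 the neighborhood is 110; the next row has 0 there.

0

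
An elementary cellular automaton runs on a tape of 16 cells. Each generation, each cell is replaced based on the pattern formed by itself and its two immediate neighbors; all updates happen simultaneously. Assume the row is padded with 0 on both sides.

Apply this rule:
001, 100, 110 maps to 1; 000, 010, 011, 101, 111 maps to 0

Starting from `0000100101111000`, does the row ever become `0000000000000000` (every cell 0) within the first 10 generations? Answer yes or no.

no

0001011000001100
0010001100010110
0101010110100011
1000000010010101
0100000101100000
1010001000110000
0001010101011000
0010000000001100
0101000000010110
1000100000100011
generation 10 is 1000100000100011, still not uniform 0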